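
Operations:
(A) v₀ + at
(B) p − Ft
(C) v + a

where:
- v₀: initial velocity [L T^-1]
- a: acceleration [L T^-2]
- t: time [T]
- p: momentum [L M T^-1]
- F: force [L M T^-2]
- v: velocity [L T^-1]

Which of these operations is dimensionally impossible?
(C) v + a

(A) v₀ + at: v₀ [L T^-1] and at [L T^-1] — same dimensions ✓
(B) p − Ft: p [L M T^-1] and Ft [L M T^-1] — same dimensions ✓
(C) v + a: v [L T^-1] and a [L T^-2] — different dimensions cannot be added/subtracted ✗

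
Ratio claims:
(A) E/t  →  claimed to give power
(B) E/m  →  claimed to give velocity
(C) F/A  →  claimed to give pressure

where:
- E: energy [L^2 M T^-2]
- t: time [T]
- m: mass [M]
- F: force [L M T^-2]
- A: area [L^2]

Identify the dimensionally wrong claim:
(B) E/m does not give velocity

(A) E/t: [L^2 M T^-3] = power [L^2 M T^-3] ✓
(B) E/m: [L^2 T^-2] ≠ velocity [L T^-1] ✗
(C) F/A: [L^-1 M T^-2] = pressure [L^-1 M T^-2] ✓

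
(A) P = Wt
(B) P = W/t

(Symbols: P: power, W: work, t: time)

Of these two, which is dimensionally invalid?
(A)

(A) P = Wt: LHS [L^2 M T^-3], RHS [L^2 M T^-1] ✗
(B) P = W/t: LHS [L^2 M T^-3], RHS [L^2 M T^-3] ✓

Expression (A) P = Wt is dimensionally incorrect.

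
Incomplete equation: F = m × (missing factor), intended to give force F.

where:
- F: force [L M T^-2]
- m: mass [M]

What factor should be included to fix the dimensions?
a (acceleration), dimensions [L T^-2]

F has dimensions [L M T^-2] and m has dimensions [M].
The missing factor must have dimensions [L M T^-2] / [M] = [L T^-2], i.e. acceleration (a).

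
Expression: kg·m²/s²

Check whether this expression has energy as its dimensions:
Yes

The expression kg·m²/s² has dimensions [L^2 M T^-2], which is exactly energy [L^2 M T^-2].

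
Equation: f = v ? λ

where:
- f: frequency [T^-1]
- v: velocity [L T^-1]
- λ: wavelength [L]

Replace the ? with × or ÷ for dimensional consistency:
division (÷): f = v ÷ λ

f [T^-1]; v [L T^-1]; λ [L].
v × λ → [L^2 T^-1] ✗
v ÷ λ → [T^-1] ✓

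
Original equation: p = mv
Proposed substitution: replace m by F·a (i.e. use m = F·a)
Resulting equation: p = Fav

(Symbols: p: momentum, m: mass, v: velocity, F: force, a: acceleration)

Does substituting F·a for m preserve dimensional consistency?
No

[m] = [M] and [F·a] = [L^2 M T^-4]. These differ, so the substitution replaces a quantity by one of different dimensions and the result p = Fav has LHS [L M T^-1] vs RHS [L^3 M T^-5] — inconsistent.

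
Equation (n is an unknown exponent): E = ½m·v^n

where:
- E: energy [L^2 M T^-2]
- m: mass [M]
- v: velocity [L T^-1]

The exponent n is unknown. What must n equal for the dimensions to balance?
n = 2

E has dimensions [L^2 M T^-2]; v has dimensions [L T^-1].
The rest of the RHS has dimensions [M], so v^n must supply [L^2 T^-2].
With n = 2: ½m·v^2 has dimensions [L^2 M T^-2], matching the LHS ✓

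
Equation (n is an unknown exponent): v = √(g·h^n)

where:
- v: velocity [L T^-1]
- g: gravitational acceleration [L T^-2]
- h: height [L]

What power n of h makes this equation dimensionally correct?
n = 1

v has dimensions [L T^-1]; h has dimensions [L].
With n = 1: √(g·h^1) has dimensions [L T^-1], matching the LHS ✓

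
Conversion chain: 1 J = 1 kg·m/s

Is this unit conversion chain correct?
The chain is incorrect (it contains an error).

Incorrect: Joule is kg·m²/s², not kg·m/s (that is momentum)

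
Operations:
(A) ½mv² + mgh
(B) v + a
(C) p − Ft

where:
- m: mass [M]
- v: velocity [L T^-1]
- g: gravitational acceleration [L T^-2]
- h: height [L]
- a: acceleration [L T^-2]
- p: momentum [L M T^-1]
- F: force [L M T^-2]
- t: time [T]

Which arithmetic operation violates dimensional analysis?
(B) v + a

(A) ½mv² + mgh: ½mv² [L^2 M T^-2] and mgh [L^2 M T^-2] — same dimensions ✓
(B) v + a: v [L T^-1] and a [L T^-2] — different dimensions cannot be added/subtracted ✗
(C) p − Ft: p [L M T^-1] and Ft [L M T^-1] — same dimensions ✓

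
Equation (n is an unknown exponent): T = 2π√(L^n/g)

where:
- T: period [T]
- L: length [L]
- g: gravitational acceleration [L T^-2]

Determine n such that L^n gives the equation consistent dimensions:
n = 1

T has dimensions [T]; L has dimensions [L].
With n = 1: 2π√(L^1/g) has dimensions [T], matching the LHS ✓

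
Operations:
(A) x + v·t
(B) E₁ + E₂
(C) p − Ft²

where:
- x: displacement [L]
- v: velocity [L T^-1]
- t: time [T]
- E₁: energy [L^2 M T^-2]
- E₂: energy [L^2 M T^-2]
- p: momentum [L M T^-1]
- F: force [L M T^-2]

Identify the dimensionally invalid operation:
(C) p − Ft²

(A) x + v·t: x [L] and v·t [L] — same dimensions ✓
(B) E₁ + E₂: E₁ [L^2 M T^-2] and E₂ [L^2 M T^-2] — same dimensions ✓
(C) p − Ft²: p [L M T^-1] and Ft² [L M] — different dimensions cannot be added/subtracted ✗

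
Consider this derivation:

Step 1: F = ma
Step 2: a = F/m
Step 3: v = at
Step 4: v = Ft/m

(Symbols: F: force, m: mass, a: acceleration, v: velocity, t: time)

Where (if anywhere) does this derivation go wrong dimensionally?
No step introduces an error — all steps are dimensionally consistent.

Step 1: F = ma → LHS [L M T^-2], RHS [L M T^-2] ✓
Step 2: a = F/m → LHS [L T^-2], RHS [L T^-2] ✓
Step 3: v = at → LHS [L T^-1], RHS [L T^-1] ✓
Step 4: v = Ft/m → LHS [L T^-1], RHS [L T^-1] ✓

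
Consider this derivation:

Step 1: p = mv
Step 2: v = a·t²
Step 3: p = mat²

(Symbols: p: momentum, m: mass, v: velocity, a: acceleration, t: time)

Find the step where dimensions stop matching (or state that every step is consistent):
Step 2

Step 1: p = mv → LHS [L M T^-1], RHS [L M T^-1] ✓
Step 2: v = a·t² → LHS [L T^-1], RHS [L] ✗

The first dimensional inconsistency appears in step 2: v = a·t²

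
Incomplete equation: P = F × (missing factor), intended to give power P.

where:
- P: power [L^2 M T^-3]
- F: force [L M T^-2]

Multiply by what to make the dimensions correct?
v (velocity), dimensions [L T^-1]

P has dimensions [L^2 M T^-3] and F has dimensions [L M T^-2].
The missing factor must have dimensions [L^2 M T^-3] / [L M T^-2] = [L T^-1], i.e. velocity (v).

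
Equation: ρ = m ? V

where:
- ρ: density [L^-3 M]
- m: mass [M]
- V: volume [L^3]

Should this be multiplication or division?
division (÷): ρ = m ÷ V

ρ [L^-3 M]; m [M]; V [L^3].
m × V → [L^3 M] ✗
m ÷ V → [L^-3 M] ✓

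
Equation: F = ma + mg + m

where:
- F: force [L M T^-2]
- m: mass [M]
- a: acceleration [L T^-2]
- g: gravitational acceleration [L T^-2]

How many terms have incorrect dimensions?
1

LHS F: [L M T^-2]
- ma: [L M T^-2] ✓
- mg: [L M T^-2] ✓
- m: [M] ✗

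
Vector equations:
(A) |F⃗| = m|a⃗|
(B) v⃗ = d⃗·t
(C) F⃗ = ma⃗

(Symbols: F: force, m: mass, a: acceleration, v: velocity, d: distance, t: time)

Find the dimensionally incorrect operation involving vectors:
(B) v⃗ = d⃗·t

(A) |F⃗| = m|a⃗|: LHS [L M T^-2], RHS [L M T^-2] ✓ — magnitudes of vectors are scalars
(B) v⃗ = d⃗·t: LHS [L T^-1], RHS [L T] ✗ — velocity is displacement per time; should be d⃗/t
(C) F⃗ = ma⃗: LHS [L M T^-2], RHS [L M T^-2] ✓ — Force and acceleration are vectors, mass is a scalar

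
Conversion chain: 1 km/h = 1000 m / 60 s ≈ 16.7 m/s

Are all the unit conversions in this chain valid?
The chain is incorrect (it contains an error).

Incorrect: 1 h = 3600 s, not 60 s (1 km/h ≈ 0.278 m/s)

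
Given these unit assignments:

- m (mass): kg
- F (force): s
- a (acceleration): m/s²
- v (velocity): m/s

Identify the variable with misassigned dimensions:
F

The variable F (force) should have units N, not s.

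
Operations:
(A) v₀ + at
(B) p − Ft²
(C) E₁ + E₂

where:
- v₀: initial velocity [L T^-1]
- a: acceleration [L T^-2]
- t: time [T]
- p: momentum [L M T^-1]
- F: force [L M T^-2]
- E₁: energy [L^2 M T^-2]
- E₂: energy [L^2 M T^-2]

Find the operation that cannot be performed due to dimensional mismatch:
(B) p − Ft²

(A) v₀ + at: v₀ [L T^-1] and at [L T^-1] — same dimensions ✓
(B) p − Ft²: p [L M T^-1] and Ft² [L M] — different dimensions cannot be added/subtracted ✗
(C) E₁ + E₂: E₁ [L^2 M T^-2] and E₂ [L^2 M T^-2] — same dimensions ✓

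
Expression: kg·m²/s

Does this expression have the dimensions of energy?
No

The expression kg·m²/s has dimensions [L^2 M T^-1], but energy has dimensions [L^2 M T^-2].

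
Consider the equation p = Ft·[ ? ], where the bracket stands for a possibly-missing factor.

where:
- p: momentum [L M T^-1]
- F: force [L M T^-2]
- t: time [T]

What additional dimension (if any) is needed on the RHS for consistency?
Nothing is missing — the bracketed factor must be dimensionless.

p has dimensions [L M T^-1] and Ft already has dimensions [L M T^-1], so p = Ft is dimensionally complete.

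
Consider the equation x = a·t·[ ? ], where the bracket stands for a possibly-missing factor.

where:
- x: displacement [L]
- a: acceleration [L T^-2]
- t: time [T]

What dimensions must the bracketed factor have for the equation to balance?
[T] — time (e.g. t)

x has dimensions [L]; a·t has dimensions [L T^-1].
The bracketed factor must supply [L] / [L T^-1] = [T].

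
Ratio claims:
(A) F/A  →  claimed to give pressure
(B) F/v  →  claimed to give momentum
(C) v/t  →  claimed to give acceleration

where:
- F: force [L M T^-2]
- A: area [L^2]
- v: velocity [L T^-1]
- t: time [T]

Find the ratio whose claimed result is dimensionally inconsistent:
(B) F/v does not give momentum

(A) F/A: [L^-1 M T^-2] = pressure [L^-1 M T^-2] ✓
(B) F/v: [M T^-1] ≠ momentum [L M T^-1] ✗
(C) v/t: [L T^-2] = acceleration [L T^-2] ✓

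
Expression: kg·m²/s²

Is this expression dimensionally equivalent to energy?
Yes

The expression kg·m²/s² has dimensions [L^2 M T^-2], which is exactly energy [L^2 M T^-2].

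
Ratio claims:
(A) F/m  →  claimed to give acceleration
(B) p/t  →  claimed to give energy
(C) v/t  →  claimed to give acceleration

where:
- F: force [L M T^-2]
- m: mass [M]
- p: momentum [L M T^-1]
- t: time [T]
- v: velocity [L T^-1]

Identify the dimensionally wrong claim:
(B) p/t does not give energy

(A) F/m: [L T^-2] = acceleration [L T^-2] ✓
(B) p/t: [L M T^-2] ≠ energy [L^2 M T^-2] ✗
(C) v/t: [L T^-2] = acceleration [L T^-2] ✓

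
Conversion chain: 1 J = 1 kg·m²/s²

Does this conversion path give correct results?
The chain is correct (no errors).

Correct: Joule is defined as kg·m²/s²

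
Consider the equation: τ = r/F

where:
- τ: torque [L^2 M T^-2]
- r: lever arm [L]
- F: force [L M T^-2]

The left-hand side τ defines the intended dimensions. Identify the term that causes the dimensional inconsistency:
The right-hand side term r/F

τ has dimensions [L^2 M T^-2], but r/F has dimensions [M^-1 T^2], so the term r/F is dimensionally wrong for τ.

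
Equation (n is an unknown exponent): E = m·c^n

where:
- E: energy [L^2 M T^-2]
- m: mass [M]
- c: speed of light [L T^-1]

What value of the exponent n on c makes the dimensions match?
n = 2

E has dimensions [L^2 M T^-2]; c has dimensions [L T^-1].
The rest of the RHS has dimensions [M], so c^n must supply [L^2 T^-2].
With n = 2: m·c^2 has dimensions [L^2 M T^-2], matching the LHS ✓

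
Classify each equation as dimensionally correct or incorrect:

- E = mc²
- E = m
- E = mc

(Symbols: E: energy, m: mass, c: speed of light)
Dimensionally correct: E = mc²
Dimensionally incorrect: E = m, E = mc
Ordered (correct first, then incorrect): E = mc², E = m, E = mc

- E = mc²: LHS [L^2 M T^-2], RHS [L^2 M T^-2] → correct ✓
- E = m: LHS [L^2 M T^-2], RHS [M] → incorrect ✗
- E = mc: LHS [L^2 M T^-2], RHS [L M T^-1] → incorrect ✗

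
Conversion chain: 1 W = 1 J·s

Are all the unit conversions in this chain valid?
The chain is incorrect (it contains an error).

Incorrect: Watt is J/s, not J·s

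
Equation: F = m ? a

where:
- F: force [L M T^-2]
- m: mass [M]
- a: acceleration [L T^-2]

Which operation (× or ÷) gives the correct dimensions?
multiplication (×): F = m × a

F [L M T^-2]; m [M]; a [L T^-2].
m × a → [L M T^-2] ✓
m ÷ a → [L^-1 M T^2] ✗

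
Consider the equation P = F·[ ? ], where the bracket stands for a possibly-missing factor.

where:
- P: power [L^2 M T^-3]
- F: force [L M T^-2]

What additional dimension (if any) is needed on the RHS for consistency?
[L T^-1] — velocity (e.g. v)

P has dimensions [L^2 M T^-3]; F has dimensions [L M T^-2].
The bracketed factor must supply [L^2 M T^-3] / [L M T^-2] = [L T^-1].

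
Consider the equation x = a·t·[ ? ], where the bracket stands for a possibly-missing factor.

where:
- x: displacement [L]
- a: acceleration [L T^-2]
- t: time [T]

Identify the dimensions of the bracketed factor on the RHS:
[T] — time (e.g. t)

x has dimensions [L]; a·t has dimensions [L T^-1].
The bracketed factor must supply [L] / [L T^-1] = [T].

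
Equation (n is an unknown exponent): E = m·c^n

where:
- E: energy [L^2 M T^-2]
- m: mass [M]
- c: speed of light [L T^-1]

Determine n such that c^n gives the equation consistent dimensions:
n = 2

E has dimensions [L^2 M T^-2]; c has dimensions [L T^-1].
The rest of the RHS has dimensions [M], so c^n must supply [L^2 T^-2].
With n = 2: m·c^2 has dimensions [L^2 M T^-2], matching the LHS ✓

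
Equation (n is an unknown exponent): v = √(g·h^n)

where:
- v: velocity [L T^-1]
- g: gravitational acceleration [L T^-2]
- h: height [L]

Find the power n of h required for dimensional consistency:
n = 1

v has dimensions [L T^-1]; h has dimensions [L].
With n = 1: √(g·h^1) has dimensions [L T^-1], matching the LHS ✓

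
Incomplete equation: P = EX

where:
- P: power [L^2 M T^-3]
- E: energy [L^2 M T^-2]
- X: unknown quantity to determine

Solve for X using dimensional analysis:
X = f (inverse time / frequency (1/t)), dimensions [T^-1]

P has dimensions [L^2 M T^-3]; the rest of the RHS (E) has dimensions [L^2 M T^-2].
So X must have dimensions [T^-1] — X = f (inverse time / frequency (1/t)).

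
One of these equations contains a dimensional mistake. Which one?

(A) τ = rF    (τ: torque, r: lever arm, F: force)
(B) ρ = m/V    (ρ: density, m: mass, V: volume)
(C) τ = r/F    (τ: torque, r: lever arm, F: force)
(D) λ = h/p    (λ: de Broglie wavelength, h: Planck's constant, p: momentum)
(C) τ = r/F

The equation (C) τ = r/F is dimensionally incorrect.

LHS (τ): [L^2 M T^-2]
RHS (r/F): [M^-1 T^2] ✗

The dimensions do not match. The other three equations balance.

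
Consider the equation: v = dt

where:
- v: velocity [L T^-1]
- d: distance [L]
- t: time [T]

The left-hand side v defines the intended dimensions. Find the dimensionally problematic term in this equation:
The right-hand side term dt

v has dimensions [L T^-1], but dt has dimensions [L T], so the term dt is dimensionally wrong for v.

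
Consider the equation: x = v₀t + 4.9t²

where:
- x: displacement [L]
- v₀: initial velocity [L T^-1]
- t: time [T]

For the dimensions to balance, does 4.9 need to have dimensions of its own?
Yes

x has dimensions [L], while t² alone has dimensions [T^2]. For the equation to balance, the factor 4.9 must carry dimensions [L T^-2] — it is a dimensional constant (a numerical value of a physical quantity with its units suppressed), not a pure number.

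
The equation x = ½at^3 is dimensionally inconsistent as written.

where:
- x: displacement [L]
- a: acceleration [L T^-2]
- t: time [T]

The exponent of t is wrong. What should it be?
The exponent of t should be 2: x = ½at^2

The LHS x has dimensions [L]; t has dimensions [T].
As written, the RHS ½at^3 (exponent 3 on t) has dimensions [L T], which does not match.
With exponent 2, the RHS ½at^2 has dimensions [L], matching the LHS.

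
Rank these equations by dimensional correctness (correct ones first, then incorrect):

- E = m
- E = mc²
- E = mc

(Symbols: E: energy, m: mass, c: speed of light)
Dimensionally correct: E = mc²
Dimensionally incorrect: E = m, E = mc
Ordered (correct first, then incorrect): E = mc², E = m, E = mc

- E = m: LHS [L^2 M T^-2], RHS [M] → incorrect ✗
- E = mc²: LHS [L^2 M T^-2], RHS [L^2 M T^-2] → correct ✓
- E = mc: LHS [L^2 M T^-2], RHS [L M T^-1] → incorrect ✗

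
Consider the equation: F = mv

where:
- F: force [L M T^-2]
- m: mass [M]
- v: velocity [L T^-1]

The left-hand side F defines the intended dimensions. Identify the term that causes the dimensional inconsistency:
The right-hand side term mv

F has dimensions [L M T^-2], but mv has dimensions [L M T^-1], so the term mv is dimensionally wrong for F.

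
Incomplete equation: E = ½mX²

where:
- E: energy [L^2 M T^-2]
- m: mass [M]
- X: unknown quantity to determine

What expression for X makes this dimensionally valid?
X = v (velocity), dimensions [L T^-1]

E has dimensions [L^2 M T^-2]; the rest of the RHS (½m) has dimensions [M].
So X² must have dimensions [L^2 T^-2], i.e. X has dimensions [L T^-1] — X = v (velocity).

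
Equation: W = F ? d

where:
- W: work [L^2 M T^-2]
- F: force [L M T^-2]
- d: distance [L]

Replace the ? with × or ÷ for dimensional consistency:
multiplication (×): W = F × d

W [L^2 M T^-2]; F [L M T^-2]; d [L].
F × d → [L^2 M T^-2] ✓
F ÷ d → [M T^-2] ✗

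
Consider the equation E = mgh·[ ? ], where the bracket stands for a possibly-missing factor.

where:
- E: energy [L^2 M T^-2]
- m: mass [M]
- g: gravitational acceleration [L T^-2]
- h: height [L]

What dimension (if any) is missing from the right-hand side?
Nothing is missing — the bracketed factor must be dimensionless.

E has dimensions [L^2 M T^-2] and mgh already has dimensions [L^2 M T^-2], so E = mgh is dimensionally complete.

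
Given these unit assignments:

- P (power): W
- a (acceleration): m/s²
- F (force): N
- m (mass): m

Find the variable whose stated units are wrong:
m

The variable m (mass) should have units kg, not m.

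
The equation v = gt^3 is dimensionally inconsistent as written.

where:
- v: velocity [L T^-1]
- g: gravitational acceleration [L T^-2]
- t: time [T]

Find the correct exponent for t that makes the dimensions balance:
The exponent of t should be 1: v = gt

The LHS v has dimensions [L T^-1]; t has dimensions [T].
As written, the RHS gt^3 (exponent 3 on t) has dimensions [L T], which does not match.
With exponent 1, the RHS gt has dimensions [L T^-1], matching the LHS.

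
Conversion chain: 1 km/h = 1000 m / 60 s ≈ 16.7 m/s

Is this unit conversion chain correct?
The chain is incorrect (it contains an error).

Incorrect: 1 h = 3600 s, not 60 s (1 km/h ≈ 0.278 m/s)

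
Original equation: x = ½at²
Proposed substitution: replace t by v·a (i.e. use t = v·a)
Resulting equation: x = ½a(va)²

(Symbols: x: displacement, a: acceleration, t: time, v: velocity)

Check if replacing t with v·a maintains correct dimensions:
No

[t] = [T] and [v·a] = [L^2 T^-3]. These differ, so the substitution replaces a quantity by one of different dimensions and the result x = ½a(va)² has LHS [L] vs RHS [L^5 T^-8] — inconsistent.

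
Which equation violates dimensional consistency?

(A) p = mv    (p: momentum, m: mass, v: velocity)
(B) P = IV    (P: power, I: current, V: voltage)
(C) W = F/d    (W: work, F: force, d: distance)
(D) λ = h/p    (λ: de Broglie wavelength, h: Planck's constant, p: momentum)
(C) W = F/d

The equation (C) W = F/d is dimensionally incorrect.

LHS (W): [L^2 M T^-2]
RHS (F/d): [M T^-2] ✗

The dimensions do not match. The other three equations balance.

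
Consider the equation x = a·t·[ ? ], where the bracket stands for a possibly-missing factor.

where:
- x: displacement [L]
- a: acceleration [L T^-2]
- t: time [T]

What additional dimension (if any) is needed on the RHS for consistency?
[T] — time (e.g. t)

x has dimensions [L]; a·t has dimensions [L T^-1].
The bracketed factor must supply [L] / [L T^-1] = [T].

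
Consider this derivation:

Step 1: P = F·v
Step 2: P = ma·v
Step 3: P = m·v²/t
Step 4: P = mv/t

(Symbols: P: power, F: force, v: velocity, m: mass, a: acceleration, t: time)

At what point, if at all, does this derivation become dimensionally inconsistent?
Step 4

Step 1: P = F·v → LHS [L^2 M T^-3], RHS [L^2 M T^-3] ✓
Step 2: P = ma·v → LHS [L^2 M T^-3], RHS [L^2 M T^-3] ✓
Step 3: P = m·v²/t → LHS [L^2 M T^-3], RHS [L^2 M T^-3] ✓
Step 4: P = mv/t → LHS [L^2 M T^-3], RHS [L M T^-2] ✗

The first dimensional inconsistency appears in step 4: P = mv/t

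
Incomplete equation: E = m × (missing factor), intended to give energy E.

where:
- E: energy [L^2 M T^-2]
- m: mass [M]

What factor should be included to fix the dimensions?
v² (velocity squared), dimensions [L^2 T^-2]

E has dimensions [L^2 M T^-2] and m has dimensions [M].
The missing factor must have dimensions [L^2 M T^-2] / [M] = [L^2 T^-2], i.e. velocity squared (v²).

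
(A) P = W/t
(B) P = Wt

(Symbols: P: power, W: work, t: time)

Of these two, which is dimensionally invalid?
(B)

(A) P = W/t: LHS [L^2 M T^-3], RHS [L^2 M T^-3] ✓
(B) P = Wt: LHS [L^2 M T^-3], RHS [L^2 M T^-1] ✗

Expression (B) P = Wt is dimensionally incorrect.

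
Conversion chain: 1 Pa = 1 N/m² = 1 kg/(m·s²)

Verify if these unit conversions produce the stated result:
The chain is correct (no errors).

Correct: Pascal is Newton per square meter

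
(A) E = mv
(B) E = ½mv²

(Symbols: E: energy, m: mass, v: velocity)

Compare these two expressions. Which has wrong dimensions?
(A)

(A) E = mv: LHS [L^2 M T^-2], RHS [L M T^-1] ✗
(B) E = ½mv²: LHS [L^2 M T^-2], RHS [L^2 M T^-2] ✓

Expression (A) E = mv is dimensionally incorrect.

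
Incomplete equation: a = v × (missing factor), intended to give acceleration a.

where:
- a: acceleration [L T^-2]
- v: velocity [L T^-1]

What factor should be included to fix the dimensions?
1/t (inverse time), dimensions [T^-1]

a has dimensions [L T^-2] and v has dimensions [L T^-1].
The missing factor must have dimensions [L T^-2] / [L T^-1] = [T^-1], i.e. inverse time (1/t).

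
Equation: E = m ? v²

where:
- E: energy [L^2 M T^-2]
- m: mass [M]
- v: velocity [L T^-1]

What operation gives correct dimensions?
multiplication (×): E = m × v²

E [L^2 M T^-2]; m [M]; v² [L^2 T^-2].
m × v² → [L^2 M T^-2] ✓
m ÷ v² → [L^-2 M T^2] ✗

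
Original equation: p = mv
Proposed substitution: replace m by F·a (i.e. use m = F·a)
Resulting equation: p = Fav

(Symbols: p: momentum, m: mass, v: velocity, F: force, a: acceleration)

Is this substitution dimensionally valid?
No

[m] = [M] and [F·a] = [L^2 M T^-4]. These differ, so the substitution replaces a quantity by one of different dimensions and the result p = Fav has LHS [L M T^-1] vs RHS [L^3 M T^-5] — inconsistent.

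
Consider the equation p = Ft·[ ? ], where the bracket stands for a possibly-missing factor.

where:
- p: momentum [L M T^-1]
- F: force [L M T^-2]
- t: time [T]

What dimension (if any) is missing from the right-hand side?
Nothing is missing — the bracketed factor must be dimensionless.

p has dimensions [L M T^-1] and Ft already has dimensions [L M T^-1], so p = Ft is dimensionally complete.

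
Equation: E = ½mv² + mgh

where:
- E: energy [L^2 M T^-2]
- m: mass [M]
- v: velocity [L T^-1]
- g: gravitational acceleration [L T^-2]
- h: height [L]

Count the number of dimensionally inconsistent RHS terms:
0

LHS E: [L^2 M T^-2]
- ½mv²: [L^2 M T^-2] ✓
- mgh: [L^2 M T^-2] ✓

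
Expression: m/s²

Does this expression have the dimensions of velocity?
No

The expression m/s² has dimensions [L T^-2], but velocity has dimensions [L T^-1].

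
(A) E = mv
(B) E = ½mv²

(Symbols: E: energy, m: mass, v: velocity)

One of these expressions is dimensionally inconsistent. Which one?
(A)

(A) E = mv: LHS [L^2 M T^-2], RHS [L M T^-1] ✗
(B) E = ½mv²: LHS [L^2 M T^-2], RHS [L^2 M T^-2] ✓

Expression (A) E = mv is dimensionally incorrect.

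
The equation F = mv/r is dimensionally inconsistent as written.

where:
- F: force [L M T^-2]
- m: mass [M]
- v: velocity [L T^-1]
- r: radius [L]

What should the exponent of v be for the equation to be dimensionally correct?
The exponent of v should be 2: F = mv^2/r

The LHS F has dimensions [L M T^-2]; v has dimensions [L T^-1].
As written, the RHS mv/r (exponent 1 on v) has dimensions [M T^-1], which does not match.
With exponent 2, the RHS mv^2/r has dimensions [L M T^-2], matching the LHS.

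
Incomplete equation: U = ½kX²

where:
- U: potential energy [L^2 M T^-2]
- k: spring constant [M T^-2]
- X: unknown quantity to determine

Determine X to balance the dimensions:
X = x (displacement), dimensions [L]

U has dimensions [L^2 M T^-2]; the rest of the RHS (½k) has dimensions [M T^-2].
So X² must have dimensions [L^2], i.e. X has dimensions [L] — X = x (displacement).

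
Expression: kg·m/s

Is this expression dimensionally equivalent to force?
No

The expression kg·m/s has dimensions [L M T^-1], but force has dimensions [L M T^-2].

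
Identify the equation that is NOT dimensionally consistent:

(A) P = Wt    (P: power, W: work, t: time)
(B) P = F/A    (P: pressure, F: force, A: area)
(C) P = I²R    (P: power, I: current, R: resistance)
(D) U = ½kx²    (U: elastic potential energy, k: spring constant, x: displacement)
(A) P = Wt

The equation (A) P = Wt is dimensionally incorrect.

LHS (P): [L^2 M T^-3]
RHS (Wt): [L^2 M T^-1] ✗

The dimensions do not match. The other three equations balance.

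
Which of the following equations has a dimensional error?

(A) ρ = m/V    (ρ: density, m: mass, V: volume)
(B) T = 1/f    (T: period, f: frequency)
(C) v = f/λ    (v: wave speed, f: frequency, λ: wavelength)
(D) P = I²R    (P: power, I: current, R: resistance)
(C) v = f/λ

The equation (C) v = f/λ is dimensionally incorrect.

LHS (v): [L T^-1]
RHS (f/λ): [L^-1 T^-1] ✗

The dimensions do not match. The other three equations balance.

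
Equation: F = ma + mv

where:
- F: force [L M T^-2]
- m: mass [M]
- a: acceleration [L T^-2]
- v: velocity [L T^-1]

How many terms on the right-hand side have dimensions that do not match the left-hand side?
1

LHS F: [L M T^-2]
- ma: [L M T^-2] ✓
- mv: [L M T^-1] ✗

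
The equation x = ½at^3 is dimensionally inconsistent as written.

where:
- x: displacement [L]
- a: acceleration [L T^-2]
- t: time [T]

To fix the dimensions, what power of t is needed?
The exponent of t should be 2: x = ½at^2

The LHS x has dimensions [L]; t has dimensions [T].
As written, the RHS ½at^3 (exponent 3 on t) has dimensions [L T], which does not match.
With exponent 2, the RHS ½at^2 has dimensions [L], matching the LHS.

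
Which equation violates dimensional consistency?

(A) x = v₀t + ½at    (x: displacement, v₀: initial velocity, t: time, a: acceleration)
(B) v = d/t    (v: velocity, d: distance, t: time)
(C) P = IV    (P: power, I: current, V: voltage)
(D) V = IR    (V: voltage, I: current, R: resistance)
(A) x = v₀t + ½at

The equation (A) x = v₀t + ½at is dimensionally incorrect.

LHS (x): [L]
RHS terms:
  - v₀t: [L] ✓
  - ½at: [L T^-1] ✗ (does not match LHS)

The dimensions do not match. The other three equations balance.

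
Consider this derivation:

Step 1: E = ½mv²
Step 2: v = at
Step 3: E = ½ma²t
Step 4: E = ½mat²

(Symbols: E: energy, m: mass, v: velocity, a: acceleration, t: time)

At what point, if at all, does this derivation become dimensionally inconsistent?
Step 3

Step 1: E = ½mv² → LHS [L^2 M T^-2], RHS [L^2 M T^-2] ✓
Step 2: v = at → LHS [L T^-1], RHS [L T^-1] ✓
Step 3: E = ½ma²t → LHS [L^2 M T^-2], RHS [L^2 M T^-3] ✗

The first dimensional inconsistency appears in step 3: E = ½ma²t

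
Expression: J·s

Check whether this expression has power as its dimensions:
No

The expression J·s has dimensions [L^2 M T^-1], but power has dimensions [L^2 M T^-3].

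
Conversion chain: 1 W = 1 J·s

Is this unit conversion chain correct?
The chain is incorrect (it contains an error).

Incorrect: Watt is J/s, not J·s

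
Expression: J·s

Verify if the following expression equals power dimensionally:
No

The expression J·s has dimensions [L^2 M T^-1], but power has dimensions [L^2 M T^-3].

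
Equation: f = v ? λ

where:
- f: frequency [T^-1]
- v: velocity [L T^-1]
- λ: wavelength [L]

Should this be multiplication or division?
division (÷): f = v ÷ λ

f [T^-1]; v [L T^-1]; λ [L].
v × λ → [L^2 T^-1] ✗
v ÷ λ → [T^-1] ✓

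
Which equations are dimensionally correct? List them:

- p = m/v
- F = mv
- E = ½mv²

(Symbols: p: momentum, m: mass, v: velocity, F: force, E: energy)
Dimensionally correct: E = ½mv²
Dimensionally incorrect: p = m/v, F = mv
Ordered (correct first, then incorrect): E = ½mv², p = m/v, F = mv

- p = m/v: LHS [L M T^-1], RHS [L^-1 M T] → incorrect ✗
- F = mv: LHS [L M T^-2], RHS [L M T^-1] → incorrect ✗
- E = ½mv²: LHS [L^2 M T^-2], RHS [L^2 M T^-2] → correct ✓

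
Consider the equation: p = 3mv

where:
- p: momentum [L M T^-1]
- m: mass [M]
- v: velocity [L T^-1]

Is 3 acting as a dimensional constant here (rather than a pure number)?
No

p has dimensions [L M T^-1] and mv already has dimensions [L M T^-1], so the equation balances without 3 contributing any dimensions. 3 is a pure (dimensionless) number; changing or removing it would not affect dimensional consistency.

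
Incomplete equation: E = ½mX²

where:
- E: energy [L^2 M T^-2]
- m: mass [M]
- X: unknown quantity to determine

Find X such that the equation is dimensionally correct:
X = v (velocity), dimensions [L T^-1]

E has dimensions [L^2 M T^-2]; the rest of the RHS (½m) has dimensions [M].
So X² must have dimensions [L^2 T^-2], i.e. X has dimensions [L T^-1] — X = v (velocity).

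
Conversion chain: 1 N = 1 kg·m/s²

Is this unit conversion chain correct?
The chain is correct (no errors).

Correct: Newton is defined as kg·m/s²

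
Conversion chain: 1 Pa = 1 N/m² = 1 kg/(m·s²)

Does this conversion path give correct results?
The chain is correct (no errors).

Correct: Pascal is Newton per square meter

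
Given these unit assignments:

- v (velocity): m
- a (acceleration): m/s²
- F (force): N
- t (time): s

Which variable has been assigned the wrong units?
v

The variable v (velocity) should have units m/s, not m.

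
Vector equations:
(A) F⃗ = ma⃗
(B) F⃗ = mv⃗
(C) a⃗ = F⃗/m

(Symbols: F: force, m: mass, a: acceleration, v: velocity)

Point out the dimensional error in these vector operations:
(B) F⃗ = mv⃗

(A) F⃗ = ma⃗: LHS [L M T^-2], RHS [L M T^-2] ✓ — Force and acceleration are vectors, mass is a scalar
(B) F⃗ = mv⃗: LHS [L M T^-2], RHS [L M T^-1] ✗ — mass times velocity is momentum, not force; should be ma⃗
(C) a⃗ = F⃗/m: LHS [L T^-2], RHS [L T^-2] ✓ — force (vector) divided by mass (scalar)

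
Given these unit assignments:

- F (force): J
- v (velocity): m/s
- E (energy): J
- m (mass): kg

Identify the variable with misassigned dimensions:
F

The variable F (force) should have units N, not J.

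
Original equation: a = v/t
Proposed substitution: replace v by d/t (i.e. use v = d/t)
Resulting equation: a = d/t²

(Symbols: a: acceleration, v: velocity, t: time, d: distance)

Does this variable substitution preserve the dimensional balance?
Yes

[v] = [L T^-1] and [d/t] = [L T^-1]. These match, so the substitution replaces a quantity by one of the same dimensions and the result a = d/t² has LHS [L T^-2] vs RHS [L T^-2] — still consistent.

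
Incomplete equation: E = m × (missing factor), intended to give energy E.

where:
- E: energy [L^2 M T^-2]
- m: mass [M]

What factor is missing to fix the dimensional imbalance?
v² (velocity squared), dimensions [L^2 T^-2]

E has dimensions [L^2 M T^-2] and m has dimensions [M].
The missing factor must have dimensions [L^2 M T^-2] / [M] = [L^2 T^-2], i.e. velocity squared (v²).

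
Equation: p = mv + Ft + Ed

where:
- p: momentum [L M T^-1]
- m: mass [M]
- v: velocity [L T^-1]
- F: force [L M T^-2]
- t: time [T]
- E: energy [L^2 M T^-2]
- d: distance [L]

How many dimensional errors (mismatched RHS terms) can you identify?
1

LHS p: [L M T^-1]
- mv: [L M T^-1] ✓
- Ft: [L M T^-1] ✓
- Ed: [L^3 M T^-2] ✗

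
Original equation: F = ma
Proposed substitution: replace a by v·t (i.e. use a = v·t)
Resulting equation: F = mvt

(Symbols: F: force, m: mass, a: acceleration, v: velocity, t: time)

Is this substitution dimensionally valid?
No

[a] = [L T^-2] and [v·t] = [L]. These differ, so the substitution replaces a quantity by one of different dimensions and the result F = mvt has LHS [L M T^-2] vs RHS [L M] — inconsistent.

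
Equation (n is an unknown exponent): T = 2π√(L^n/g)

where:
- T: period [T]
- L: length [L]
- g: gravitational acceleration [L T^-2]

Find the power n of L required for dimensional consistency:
n = 1

T has dimensions [T]; L has dimensions [L].
With n = 1: 2π√(L^1/g) has dimensions [T], matching the LHS ✓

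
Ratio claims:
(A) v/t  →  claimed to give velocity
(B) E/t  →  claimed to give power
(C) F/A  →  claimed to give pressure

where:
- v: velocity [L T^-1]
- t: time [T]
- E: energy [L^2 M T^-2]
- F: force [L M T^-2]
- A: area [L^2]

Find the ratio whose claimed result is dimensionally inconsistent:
(A) v/t does not give velocity

(A) v/t: [L T^-2] ≠ velocity [L T^-1] ✗
(B) E/t: [L^2 M T^-3] = power [L^2 M T^-3] ✓
(C) F/A: [L^-1 M T^-2] = pressure [L^-1 M T^-2] ✓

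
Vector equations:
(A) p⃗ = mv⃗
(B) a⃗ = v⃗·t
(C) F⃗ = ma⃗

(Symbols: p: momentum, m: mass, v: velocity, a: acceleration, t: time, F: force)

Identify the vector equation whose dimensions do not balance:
(B) a⃗ = v⃗·t

(A) p⃗ = mv⃗: LHS [L M T^-1], RHS [L M T^-1] ✓ — mass (scalar) times velocity (vector)
(B) a⃗ = v⃗·t: LHS [L T^-2], RHS [L] ✗ — acceleration is velocity per time; should be v⃗/t
(C) F⃗ = ma⃗: LHS [L M T^-2], RHS [L M T^-2] ✓ — Force and acceleration are vectors, mass is a scalar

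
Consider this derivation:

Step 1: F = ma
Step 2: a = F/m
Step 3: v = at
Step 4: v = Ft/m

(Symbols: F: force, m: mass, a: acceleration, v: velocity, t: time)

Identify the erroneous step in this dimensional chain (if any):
No step introduces an error — all steps are dimensionally consistent.

Step 1: F = ma → LHS [L M T^-2], RHS [L M T^-2] ✓
Step 2: a = F/m → LHS [L T^-2], RHS [L T^-2] ✓
Step 3: v = at → LHS [L T^-1], RHS [L T^-1] ✓
Step 4: v = Ft/m → LHS [L T^-1], RHS [L T^-1] ✓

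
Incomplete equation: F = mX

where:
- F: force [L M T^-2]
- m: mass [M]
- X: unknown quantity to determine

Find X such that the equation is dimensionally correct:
X = a (acceleration), dimensions [L T^-2]

F has dimensions [L M T^-2]; the rest of the RHS (m) has dimensions [M].
So X must have dimensions [L T^-2] — X = a (acceleration).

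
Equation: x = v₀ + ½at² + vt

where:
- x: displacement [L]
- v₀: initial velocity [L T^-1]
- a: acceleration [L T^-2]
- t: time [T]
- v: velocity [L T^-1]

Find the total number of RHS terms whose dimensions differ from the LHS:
1

LHS x: [L]
- v₀: [L T^-1] ✗
- ½at²: [L] ✓
- vt: [L] ✓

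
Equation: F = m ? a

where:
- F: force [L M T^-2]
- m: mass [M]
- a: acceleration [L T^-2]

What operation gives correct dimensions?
multiplication (×): F = m × a

F [L M T^-2]; m [M]; a [L T^-2].
m × a → [L M T^-2] ✓
m ÷ a → [L^-1 M T^2] ✗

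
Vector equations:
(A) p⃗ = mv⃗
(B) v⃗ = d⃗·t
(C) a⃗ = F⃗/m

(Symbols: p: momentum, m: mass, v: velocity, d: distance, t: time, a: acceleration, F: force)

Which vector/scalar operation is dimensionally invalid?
(B) v⃗ = d⃗·t

(A) p⃗ = mv⃗: LHS [L M T^-1], RHS [L M T^-1] ✓ — mass (scalar) times velocity (vector)
(B) v⃗ = d⃗·t: LHS [L T^-1], RHS [L T] ✗ — velocity is displacement per time; should be d⃗/t
(C) a⃗ = F⃗/m: LHS [L T^-2], RHS [L T^-2] ✓ — force (vector) divided by mass (scalar)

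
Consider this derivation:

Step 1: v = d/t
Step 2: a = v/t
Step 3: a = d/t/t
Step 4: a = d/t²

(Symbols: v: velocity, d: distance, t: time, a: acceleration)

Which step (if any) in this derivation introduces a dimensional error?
No step introduces an error — all steps are dimensionally consistent.

Step 1: v = d/t → LHS [L T^-1], RHS [L T^-1] ✓
Step 2: a = v/t → LHS [L T^-2], RHS [L T^-2] ✓
Step 3: a = d/t/t → LHS [L T^-2], RHS [L T^-2] ✓
Step 4: a = d/t² → LHS [L T^-2], RHS [L T^-2] ✓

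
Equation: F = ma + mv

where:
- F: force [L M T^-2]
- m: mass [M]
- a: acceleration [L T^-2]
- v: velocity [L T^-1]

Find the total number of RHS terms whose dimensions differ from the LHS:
1

LHS F: [L M T^-2]
- ma: [L M T^-2] ✓
- mv: [L M T^-1] ✗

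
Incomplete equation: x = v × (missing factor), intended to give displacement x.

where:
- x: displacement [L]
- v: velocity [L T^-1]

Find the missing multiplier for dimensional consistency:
t (time), dimensions [T]

x has dimensions [L] and v has dimensions [L T^-1].
The missing factor must have dimensions [L] / [L T^-1] = [T], i.e. time (t).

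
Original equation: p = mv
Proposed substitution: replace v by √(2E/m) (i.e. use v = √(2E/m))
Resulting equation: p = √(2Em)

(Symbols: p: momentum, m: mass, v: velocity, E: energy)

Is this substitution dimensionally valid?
Yes

[v] = [L T^-1] and [√(2E/m)] = [L T^-1]. These match, so the substitution replaces a quantity by one of the same dimensions and the result p = √(2Em) has LHS [L M T^-1] vs RHS [L M T^-1] — still consistent.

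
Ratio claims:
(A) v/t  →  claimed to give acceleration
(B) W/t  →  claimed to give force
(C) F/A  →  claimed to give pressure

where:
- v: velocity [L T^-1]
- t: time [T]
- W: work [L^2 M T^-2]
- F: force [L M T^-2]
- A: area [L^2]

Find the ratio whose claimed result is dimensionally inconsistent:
(B) W/t does not give force

(A) v/t: [L T^-2] = acceleration [L T^-2] ✓
(B) W/t: [L^2 M T^-3] ≠ force [L M T^-2] ✗
(C) F/A: [L^-1 M T^-2] = pressure [L^-1 M T^-2] ✓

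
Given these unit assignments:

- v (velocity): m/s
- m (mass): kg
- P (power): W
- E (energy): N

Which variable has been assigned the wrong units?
E

The variable E (energy) should have units J, not N.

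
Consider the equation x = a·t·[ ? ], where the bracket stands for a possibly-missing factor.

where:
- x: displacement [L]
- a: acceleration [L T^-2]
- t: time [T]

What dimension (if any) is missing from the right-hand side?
[T] — time (e.g. t)

x has dimensions [L]; a·t has dimensions [L T^-1].
The bracketed factor must supply [L] / [L T^-1] = [T].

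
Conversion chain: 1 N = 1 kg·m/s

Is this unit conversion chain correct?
The chain is incorrect (it contains an error).

Incorrect: Newton is kg·m/s², not kg·m/s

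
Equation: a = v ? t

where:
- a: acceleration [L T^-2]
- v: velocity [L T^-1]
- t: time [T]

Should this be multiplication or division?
division (÷): a = v ÷ t

a [L T^-2]; v [L T^-1]; t [T].
v × t → [L] ✗
v ÷ t → [L T^-2] ✓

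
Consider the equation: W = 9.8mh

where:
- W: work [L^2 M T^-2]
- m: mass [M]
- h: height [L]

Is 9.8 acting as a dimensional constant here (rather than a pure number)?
Yes

W has dimensions [L^2 M T^-2], while mh alone has dimensions [L M]. For the equation to balance, the factor 9.8 must carry dimensions [L T^-2] — it is a dimensional constant (a numerical value of a physical quantity with its units suppressed), not a pure number.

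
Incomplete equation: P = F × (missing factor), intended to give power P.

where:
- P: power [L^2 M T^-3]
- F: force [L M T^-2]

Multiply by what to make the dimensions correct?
v (velocity), dimensions [L T^-1]

P has dimensions [L^2 M T^-3] and F has dimensions [L M T^-2].
The missing factor must have dimensions [L^2 M T^-3] / [L M T^-2] = [L T^-1], i.e. velocity (v).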